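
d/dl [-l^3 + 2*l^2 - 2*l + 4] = -3*l^2 + 4*l - 2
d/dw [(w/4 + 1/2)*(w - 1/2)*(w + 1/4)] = 3*w^2/4 + 7*w/8 - 5/32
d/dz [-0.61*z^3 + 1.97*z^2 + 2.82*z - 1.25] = -1.83*z^2 + 3.94*z + 2.82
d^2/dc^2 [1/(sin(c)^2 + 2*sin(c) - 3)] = (6*sin(c) - 4*cos(c)^2 + 18)*cos(c)^2/(sin(c)^2 + 2*sin(c) - 3)^3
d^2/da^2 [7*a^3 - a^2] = 42*a - 2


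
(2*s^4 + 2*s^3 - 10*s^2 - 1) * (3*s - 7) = 6*s^5 - 8*s^4 - 44*s^3 + 70*s^2 - 3*s + 7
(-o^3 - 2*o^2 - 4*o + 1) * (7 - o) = o^4 - 5*o^3 - 10*o^2 - 29*o + 7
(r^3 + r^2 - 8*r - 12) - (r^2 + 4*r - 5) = r^3 - 12*r - 7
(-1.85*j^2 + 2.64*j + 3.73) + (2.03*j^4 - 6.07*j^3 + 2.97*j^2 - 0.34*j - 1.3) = 2.03*j^4 - 6.07*j^3 + 1.12*j^2 + 2.3*j + 2.43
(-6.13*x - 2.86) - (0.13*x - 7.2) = 4.34 - 6.26*x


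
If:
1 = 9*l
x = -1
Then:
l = 1/9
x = -1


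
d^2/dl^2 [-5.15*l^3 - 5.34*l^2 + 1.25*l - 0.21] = -30.9*l - 10.68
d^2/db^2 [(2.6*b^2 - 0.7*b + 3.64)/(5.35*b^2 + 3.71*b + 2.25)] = (-143.2837*b^3 + 437.3304*b^2 + 484.04874*b + 50.581148)/(153.130375*b^6 + 318.568425*b^5 + 414.11568*b^4 + 319.019561*b^3 + 174.1608*b^2 + 56.345625*b + 11.390625)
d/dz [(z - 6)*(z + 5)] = 2*z - 1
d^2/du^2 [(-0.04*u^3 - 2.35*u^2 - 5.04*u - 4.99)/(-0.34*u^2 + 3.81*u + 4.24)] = (-6.93889390390723e-18*u^5 - 2.22044604925031e-16*u^4 + 8.530244*u^3 + 27.66468*u^2 + 9.12433200000005*u + 80.916214)/(0.039304*u^6 - 1.321308*u^5 + 13.33599*u^4 - 22.351365*u^3 - 166.30764*u^2 - 205.483968*u - 76.225024)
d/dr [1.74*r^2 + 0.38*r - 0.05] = 3.48*r + 0.38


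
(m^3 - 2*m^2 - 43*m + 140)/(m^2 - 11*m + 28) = (m^2 + 2*m - 35)/(m - 7)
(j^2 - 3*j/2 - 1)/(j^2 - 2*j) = (j + 1/2)/j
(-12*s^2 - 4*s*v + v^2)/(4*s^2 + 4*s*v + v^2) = (-6*s + v)/(2*s + v)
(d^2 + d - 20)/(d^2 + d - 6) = (d^2 + d - 20)/(d^2 + d - 6)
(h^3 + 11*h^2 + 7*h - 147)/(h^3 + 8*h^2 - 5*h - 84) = (h + 7)/(h + 4)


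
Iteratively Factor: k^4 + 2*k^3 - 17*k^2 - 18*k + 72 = (k + 4)*(k^3 - 2*k^2 - 9*k + 18) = (k + 3)*(k + 4)*(k^2 - 5*k + 6) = (k - 2)*(k + 3)*(k + 4)*(k - 3)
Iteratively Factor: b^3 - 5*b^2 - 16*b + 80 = (b - 5)*(b^2 - 16) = (b - 5)*(b - 4)*(b + 4)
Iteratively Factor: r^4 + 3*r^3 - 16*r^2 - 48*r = (r)*(r^3 + 3*r^2 - 16*r - 48) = r*(r - 4)*(r^2 + 7*r + 12) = r*(r - 4)*(r + 4)*(r + 3)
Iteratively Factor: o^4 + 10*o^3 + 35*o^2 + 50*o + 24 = (o + 4)*(o^3 + 6*o^2 + 11*o + 6) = (o + 2)*(o + 4)*(o^2 + 4*o + 3) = (o + 1)*(o + 2)*(o + 4)*(o + 3)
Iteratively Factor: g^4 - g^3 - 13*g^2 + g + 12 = (g + 3)*(g^3 - 4*g^2 - g + 4) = (g - 4)*(g + 3)*(g^2 - 1) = (g - 4)*(g + 1)*(g + 3)*(g - 1)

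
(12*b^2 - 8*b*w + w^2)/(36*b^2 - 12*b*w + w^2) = (-2*b + w)/(-6*b + w)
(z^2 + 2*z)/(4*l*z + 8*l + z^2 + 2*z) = z/(4*l + z)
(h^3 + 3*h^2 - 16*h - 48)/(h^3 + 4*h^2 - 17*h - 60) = (h + 4)/(h + 5)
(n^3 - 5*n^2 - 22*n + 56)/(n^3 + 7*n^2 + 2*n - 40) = (n - 7)/(n + 5)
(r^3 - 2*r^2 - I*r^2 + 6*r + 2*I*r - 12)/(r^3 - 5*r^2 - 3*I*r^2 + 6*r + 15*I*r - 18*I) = (r + 2*I)/(r - 3)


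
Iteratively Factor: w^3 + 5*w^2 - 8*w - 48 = (w + 4)*(w^2 + w - 12) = (w + 4)^2*(w - 3)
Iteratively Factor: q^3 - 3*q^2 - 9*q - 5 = (q + 1)*(q^2 - 4*q - 5) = (q + 1)^2*(q - 5)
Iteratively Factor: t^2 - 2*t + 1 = (t - 1)*(t - 1)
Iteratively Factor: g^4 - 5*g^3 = (g - 5)*(g^3) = g*(g - 5)*(g^2) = g^2*(g - 5)*(g)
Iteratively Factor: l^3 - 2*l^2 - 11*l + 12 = (l + 3)*(l^2 - 5*l + 4) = (l - 1)*(l + 3)*(l - 4)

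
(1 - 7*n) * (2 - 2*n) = 14*n^2 - 16*n + 2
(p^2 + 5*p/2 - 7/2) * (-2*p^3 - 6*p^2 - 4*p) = -2*p^5 - 11*p^4 - 12*p^3 + 11*p^2 + 14*p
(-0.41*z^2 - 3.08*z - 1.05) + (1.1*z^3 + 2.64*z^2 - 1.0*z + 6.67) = 1.1*z^3 + 2.23*z^2 - 4.08*z + 5.62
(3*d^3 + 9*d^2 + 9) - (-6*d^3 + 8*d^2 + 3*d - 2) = 9*d^3 + d^2 - 3*d + 11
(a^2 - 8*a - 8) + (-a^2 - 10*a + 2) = -18*a - 6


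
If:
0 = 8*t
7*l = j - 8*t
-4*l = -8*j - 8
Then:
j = -14/13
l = -2/13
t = 0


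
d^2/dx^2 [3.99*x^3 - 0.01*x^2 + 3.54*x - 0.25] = 23.94*x - 0.02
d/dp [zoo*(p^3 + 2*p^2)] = zoo*p*(p + 1)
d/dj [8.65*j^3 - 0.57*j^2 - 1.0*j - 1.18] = 25.95*j^2 - 1.14*j - 1.0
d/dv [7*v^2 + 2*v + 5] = 14*v + 2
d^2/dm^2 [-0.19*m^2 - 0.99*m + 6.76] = -0.380000000000000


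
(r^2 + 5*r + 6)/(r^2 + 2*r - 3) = (r + 2)/(r - 1)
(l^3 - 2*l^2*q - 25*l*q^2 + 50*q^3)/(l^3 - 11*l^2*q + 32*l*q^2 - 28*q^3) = (l^2 - 25*q^2)/(l^2 - 9*l*q + 14*q^2)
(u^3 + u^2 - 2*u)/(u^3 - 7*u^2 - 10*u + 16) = u/(u - 8)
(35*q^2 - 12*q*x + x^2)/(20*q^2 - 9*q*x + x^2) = (-7*q + x)/(-4*q + x)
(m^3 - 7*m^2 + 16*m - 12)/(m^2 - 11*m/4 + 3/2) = 4*(m^2 - 5*m + 6)/(4*m - 3)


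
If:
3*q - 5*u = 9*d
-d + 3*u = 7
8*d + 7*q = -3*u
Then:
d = -308/305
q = 91/305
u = 609/305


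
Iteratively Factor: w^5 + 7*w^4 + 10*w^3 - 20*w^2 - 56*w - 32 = (w - 2)*(w^4 + 9*w^3 + 28*w^2 + 36*w + 16) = (w - 2)*(w + 2)*(w^3 + 7*w^2 + 14*w + 8) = (w - 2)*(w + 1)*(w + 2)*(w^2 + 6*w + 8) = (w - 2)*(w + 1)*(w + 2)*(w + 4)*(w + 2)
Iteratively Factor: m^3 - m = (m)*(m^2 - 1) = m*(m + 1)*(m - 1)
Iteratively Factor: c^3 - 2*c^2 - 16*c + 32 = (c + 4)*(c^2 - 6*c + 8) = (c - 2)*(c + 4)*(c - 4)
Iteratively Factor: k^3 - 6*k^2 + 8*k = (k - 4)*(k^2 - 2*k) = (k - 4)*(k - 2)*(k)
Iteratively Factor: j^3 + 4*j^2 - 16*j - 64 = (j + 4)*(j^2 - 16) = (j - 4)*(j + 4)*(j + 4)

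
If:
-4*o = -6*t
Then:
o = 3*t/2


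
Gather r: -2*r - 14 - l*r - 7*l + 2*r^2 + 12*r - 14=-7*l + 2*r^2 + r*(10 - l) - 28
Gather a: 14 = 14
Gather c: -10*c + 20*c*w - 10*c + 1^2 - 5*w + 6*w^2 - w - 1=c*(20*w - 20) + 6*w^2 - 6*w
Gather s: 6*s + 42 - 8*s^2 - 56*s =-8*s^2 - 50*s + 42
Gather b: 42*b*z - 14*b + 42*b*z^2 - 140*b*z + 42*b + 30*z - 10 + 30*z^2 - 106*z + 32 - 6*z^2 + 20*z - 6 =b*(42*z^2 - 98*z + 28) + 24*z^2 - 56*z + 16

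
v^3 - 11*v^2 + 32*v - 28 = (v - 7)*(v - 2)^2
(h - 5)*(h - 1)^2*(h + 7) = h^4 - 38*h^2 + 72*h - 35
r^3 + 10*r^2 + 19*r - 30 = (r - 1)*(r + 5)*(r + 6)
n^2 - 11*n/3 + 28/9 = (n - 7/3)*(n - 4/3)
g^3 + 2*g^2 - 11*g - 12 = (g - 3)*(g + 1)*(g + 4)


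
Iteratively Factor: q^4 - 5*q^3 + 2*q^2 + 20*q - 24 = (q - 2)*(q^3 - 3*q^2 - 4*q + 12) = (q - 3)*(q - 2)*(q^2 - 4) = (q - 3)*(q - 2)^2*(q + 2)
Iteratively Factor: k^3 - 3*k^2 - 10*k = (k - 5)*(k^2 + 2*k) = (k - 5)*(k + 2)*(k)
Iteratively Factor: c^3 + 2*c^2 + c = (c)*(c^2 + 2*c + 1) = c*(c + 1)*(c + 1)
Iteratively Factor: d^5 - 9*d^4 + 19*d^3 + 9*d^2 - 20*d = (d)*(d^4 - 9*d^3 + 19*d^2 + 9*d - 20) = d*(d - 5)*(d^3 - 4*d^2 - d + 4) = d*(d - 5)*(d + 1)*(d^2 - 5*d + 4) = d*(d - 5)*(d - 4)*(d + 1)*(d - 1)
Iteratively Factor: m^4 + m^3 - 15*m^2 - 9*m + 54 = (m - 3)*(m^3 + 4*m^2 - 3*m - 18) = (m - 3)*(m - 2)*(m^2 + 6*m + 9) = (m - 3)*(m - 2)*(m + 3)*(m + 3)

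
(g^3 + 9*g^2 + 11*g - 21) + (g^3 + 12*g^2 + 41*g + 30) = 2*g^3 + 21*g^2 + 52*g + 9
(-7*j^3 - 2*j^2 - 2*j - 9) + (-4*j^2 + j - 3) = -7*j^3 - 6*j^2 - j - 12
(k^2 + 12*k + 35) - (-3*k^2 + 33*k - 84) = 4*k^2 - 21*k + 119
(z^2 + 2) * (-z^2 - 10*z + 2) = -z^4 - 10*z^3 - 20*z + 4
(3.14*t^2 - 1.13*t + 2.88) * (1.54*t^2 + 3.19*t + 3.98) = 4.8356*t^4 + 8.2764*t^3 + 13.3277*t^2 + 4.6898*t + 11.4624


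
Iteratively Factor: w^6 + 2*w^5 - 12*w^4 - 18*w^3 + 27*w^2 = (w + 3)*(w^5 - w^4 - 9*w^3 + 9*w^2) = (w + 3)^2*(w^4 - 4*w^3 + 3*w^2) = (w - 3)*(w + 3)^2*(w^3 - w^2) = (w - 3)*(w - 1)*(w + 3)^2*(w^2) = w*(w - 3)*(w - 1)*(w + 3)^2*(w)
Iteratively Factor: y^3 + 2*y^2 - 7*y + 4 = (y - 1)*(y^2 + 3*y - 4) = (y - 1)*(y + 4)*(y - 1)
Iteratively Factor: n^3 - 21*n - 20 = (n - 5)*(n^2 + 5*n + 4) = (n - 5)*(n + 1)*(n + 4)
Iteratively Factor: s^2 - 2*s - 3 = (s - 3)*(s + 1)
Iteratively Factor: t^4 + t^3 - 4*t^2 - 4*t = (t + 1)*(t^3 - 4*t) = t*(t + 1)*(t^2 - 4) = t*(t - 2)*(t + 1)*(t + 2)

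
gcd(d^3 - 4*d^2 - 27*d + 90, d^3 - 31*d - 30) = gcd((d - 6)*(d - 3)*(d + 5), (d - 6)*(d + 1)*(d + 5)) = d^2 - d - 30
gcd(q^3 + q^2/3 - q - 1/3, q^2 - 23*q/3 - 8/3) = q + 1/3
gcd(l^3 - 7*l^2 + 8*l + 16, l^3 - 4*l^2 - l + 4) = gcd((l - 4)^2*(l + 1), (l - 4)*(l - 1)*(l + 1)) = l^2 - 3*l - 4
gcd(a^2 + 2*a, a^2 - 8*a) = a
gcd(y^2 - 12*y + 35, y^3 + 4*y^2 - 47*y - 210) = y - 7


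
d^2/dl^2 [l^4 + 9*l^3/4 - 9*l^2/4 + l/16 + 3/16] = 12*l^2 + 27*l/2 - 9/2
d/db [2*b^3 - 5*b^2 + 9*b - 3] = 6*b^2 - 10*b + 9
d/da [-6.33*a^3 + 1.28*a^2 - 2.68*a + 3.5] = -18.99*a^2 + 2.56*a - 2.68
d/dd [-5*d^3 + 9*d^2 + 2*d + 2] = -15*d^2 + 18*d + 2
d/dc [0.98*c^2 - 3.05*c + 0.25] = 1.96*c - 3.05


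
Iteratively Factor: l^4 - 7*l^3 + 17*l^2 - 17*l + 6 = (l - 3)*(l^3 - 4*l^2 + 5*l - 2) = (l - 3)*(l - 1)*(l^2 - 3*l + 2) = (l - 3)*(l - 2)*(l - 1)*(l - 1)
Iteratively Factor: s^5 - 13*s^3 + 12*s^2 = (s)*(s^4 - 13*s^2 + 12*s) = s*(s - 1)*(s^3 + s^2 - 12*s) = s*(s - 1)*(s + 4)*(s^2 - 3*s) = s*(s - 3)*(s - 1)*(s + 4)*(s)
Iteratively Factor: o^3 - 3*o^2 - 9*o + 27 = (o - 3)*(o^2 - 9) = (o - 3)^2*(o + 3)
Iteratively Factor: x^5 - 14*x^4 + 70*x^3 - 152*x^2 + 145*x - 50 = (x - 1)*(x^4 - 13*x^3 + 57*x^2 - 95*x + 50) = (x - 1)^2*(x^3 - 12*x^2 + 45*x - 50) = (x - 2)*(x - 1)^2*(x^2 - 10*x + 25) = (x - 5)*(x - 2)*(x - 1)^2*(x - 5)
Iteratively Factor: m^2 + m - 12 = (m + 4)*(m - 3)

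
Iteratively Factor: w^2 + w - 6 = (w + 3)*(w - 2)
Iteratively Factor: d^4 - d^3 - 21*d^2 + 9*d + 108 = (d + 3)*(d^3 - 4*d^2 - 9*d + 36) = (d - 3)*(d + 3)*(d^2 - d - 12) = (d - 4)*(d - 3)*(d + 3)*(d + 3)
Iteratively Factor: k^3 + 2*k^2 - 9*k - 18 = (k + 2)*(k^2 - 9) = (k - 3)*(k + 2)*(k + 3)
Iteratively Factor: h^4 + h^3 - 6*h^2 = (h + 3)*(h^3 - 2*h^2) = h*(h + 3)*(h^2 - 2*h) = h^2*(h + 3)*(h - 2)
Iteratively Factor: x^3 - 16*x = (x + 4)*(x^2 - 4*x) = (x - 4)*(x + 4)*(x)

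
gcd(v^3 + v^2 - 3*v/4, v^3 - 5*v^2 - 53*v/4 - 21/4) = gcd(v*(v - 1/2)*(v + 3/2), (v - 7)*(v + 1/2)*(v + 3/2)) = v + 3/2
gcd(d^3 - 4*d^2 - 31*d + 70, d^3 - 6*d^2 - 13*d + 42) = d^2 - 9*d + 14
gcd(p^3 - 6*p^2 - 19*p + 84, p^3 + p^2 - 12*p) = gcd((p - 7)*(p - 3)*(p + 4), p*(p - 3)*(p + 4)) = p^2 + p - 12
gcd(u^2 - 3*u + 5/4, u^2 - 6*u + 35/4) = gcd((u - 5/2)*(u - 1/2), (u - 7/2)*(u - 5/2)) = u - 5/2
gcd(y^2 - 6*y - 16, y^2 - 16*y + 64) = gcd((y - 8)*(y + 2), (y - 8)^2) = y - 8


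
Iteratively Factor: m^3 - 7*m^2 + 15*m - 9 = (m - 3)*(m^2 - 4*m + 3) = (m - 3)^2*(m - 1)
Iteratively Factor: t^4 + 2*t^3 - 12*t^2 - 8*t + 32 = (t + 2)*(t^3 - 12*t + 16) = (t - 2)*(t + 2)*(t^2 + 2*t - 8) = (t - 2)^2*(t + 2)*(t + 4)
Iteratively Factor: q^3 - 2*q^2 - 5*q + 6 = (q - 1)*(q^2 - q - 6) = (q - 1)*(q + 2)*(q - 3)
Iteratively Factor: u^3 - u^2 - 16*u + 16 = (u + 4)*(u^2 - 5*u + 4) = (u - 4)*(u + 4)*(u - 1)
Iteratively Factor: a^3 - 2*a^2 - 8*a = (a + 2)*(a^2 - 4*a) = (a - 4)*(a + 2)*(a)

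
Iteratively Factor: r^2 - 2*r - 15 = (r + 3)*(r - 5)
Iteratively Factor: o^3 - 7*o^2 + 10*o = (o - 5)*(o^2 - 2*o) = (o - 5)*(o - 2)*(o)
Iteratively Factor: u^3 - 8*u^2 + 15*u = (u)*(u^2 - 8*u + 15) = u*(u - 3)*(u - 5)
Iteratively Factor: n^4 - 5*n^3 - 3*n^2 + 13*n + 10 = (n + 1)*(n^3 - 6*n^2 + 3*n + 10) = (n - 2)*(n + 1)*(n^2 - 4*n - 5) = (n - 5)*(n - 2)*(n + 1)*(n + 1)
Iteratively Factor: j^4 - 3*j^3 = (j - 3)*(j^3) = j*(j - 3)*(j^2) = j^2*(j - 3)*(j)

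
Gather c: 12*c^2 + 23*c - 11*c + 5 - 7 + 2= 12*c^2 + 12*c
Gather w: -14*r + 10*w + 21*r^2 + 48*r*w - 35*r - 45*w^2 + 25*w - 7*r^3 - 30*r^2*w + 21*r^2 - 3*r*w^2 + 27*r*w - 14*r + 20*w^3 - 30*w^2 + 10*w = -7*r^3 + 42*r^2 - 63*r + 20*w^3 + w^2*(-3*r - 75) + w*(-30*r^2 + 75*r + 45)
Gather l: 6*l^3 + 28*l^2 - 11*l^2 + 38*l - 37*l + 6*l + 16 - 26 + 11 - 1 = 6*l^3 + 17*l^2 + 7*l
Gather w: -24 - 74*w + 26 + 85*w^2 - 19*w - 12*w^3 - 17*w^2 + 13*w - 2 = -12*w^3 + 68*w^2 - 80*w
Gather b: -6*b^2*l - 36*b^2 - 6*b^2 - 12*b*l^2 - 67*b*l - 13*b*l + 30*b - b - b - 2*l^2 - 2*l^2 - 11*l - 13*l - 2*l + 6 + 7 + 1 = b^2*(-6*l - 42) + b*(-12*l^2 - 80*l + 28) - 4*l^2 - 26*l + 14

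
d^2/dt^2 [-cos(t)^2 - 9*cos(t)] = 9*cos(t) + 2*cos(2*t)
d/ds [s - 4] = 1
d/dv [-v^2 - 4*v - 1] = -2*v - 4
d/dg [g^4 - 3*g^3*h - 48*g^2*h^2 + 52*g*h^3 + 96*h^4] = 4*g^3 - 9*g^2*h - 96*g*h^2 + 52*h^3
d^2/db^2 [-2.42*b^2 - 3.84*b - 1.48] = -4.84000000000000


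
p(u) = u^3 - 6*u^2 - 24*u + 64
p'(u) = 3*u^2 - 12*u - 24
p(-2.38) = 73.65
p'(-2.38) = 21.55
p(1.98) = 0.72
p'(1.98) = -36.00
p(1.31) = 24.51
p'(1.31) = -34.57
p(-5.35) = -132.47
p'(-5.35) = 126.07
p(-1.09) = 81.74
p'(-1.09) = -7.36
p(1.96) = 1.44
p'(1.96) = -36.00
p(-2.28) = 75.68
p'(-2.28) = 18.96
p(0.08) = 62.04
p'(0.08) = -24.94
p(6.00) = -80.00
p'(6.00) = 12.00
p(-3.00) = 55.00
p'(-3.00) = 39.00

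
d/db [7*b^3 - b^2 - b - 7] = 21*b^2 - 2*b - 1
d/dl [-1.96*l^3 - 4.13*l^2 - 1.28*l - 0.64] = -5.88*l^2 - 8.26*l - 1.28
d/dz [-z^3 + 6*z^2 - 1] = 3*z*(4 - z)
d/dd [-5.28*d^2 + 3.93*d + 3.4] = 3.93 - 10.56*d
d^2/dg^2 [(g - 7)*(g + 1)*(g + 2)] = 6*g - 8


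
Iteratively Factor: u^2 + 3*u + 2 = (u + 2)*(u + 1)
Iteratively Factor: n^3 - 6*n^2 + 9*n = (n)*(n^2 - 6*n + 9) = n*(n - 3)*(n - 3)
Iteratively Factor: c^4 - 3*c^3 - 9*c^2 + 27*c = (c)*(c^3 - 3*c^2 - 9*c + 27) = c*(c - 3)*(c^2 - 9) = c*(c - 3)^2*(c + 3)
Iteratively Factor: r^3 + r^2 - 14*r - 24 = (r - 4)*(r^2 + 5*r + 6) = (r - 4)*(r + 2)*(r + 3)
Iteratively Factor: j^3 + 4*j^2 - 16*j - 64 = (j + 4)*(j^2 - 16) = (j - 4)*(j + 4)*(j + 4)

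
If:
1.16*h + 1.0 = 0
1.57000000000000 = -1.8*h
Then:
No Solution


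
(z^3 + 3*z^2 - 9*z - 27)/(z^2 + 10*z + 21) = (z^2 - 9)/(z + 7)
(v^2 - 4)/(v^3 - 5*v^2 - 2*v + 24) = (v - 2)/(v^2 - 7*v + 12)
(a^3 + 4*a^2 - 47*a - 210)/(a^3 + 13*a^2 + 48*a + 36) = (a^2 - 2*a - 35)/(a^2 + 7*a + 6)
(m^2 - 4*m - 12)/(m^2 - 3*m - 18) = (m + 2)/(m + 3)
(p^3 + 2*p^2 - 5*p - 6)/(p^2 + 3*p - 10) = (p^2 + 4*p + 3)/(p + 5)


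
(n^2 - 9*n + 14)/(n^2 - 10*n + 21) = (n - 2)/(n - 3)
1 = 1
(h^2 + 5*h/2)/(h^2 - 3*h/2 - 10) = h/(h - 4)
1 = 1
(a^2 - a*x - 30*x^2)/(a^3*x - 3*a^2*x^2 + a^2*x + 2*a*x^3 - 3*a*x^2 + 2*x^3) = (a^2 - a*x - 30*x^2)/(x*(a^3 - 3*a^2*x + a^2 + 2*a*x^2 - 3*a*x + 2*x^2))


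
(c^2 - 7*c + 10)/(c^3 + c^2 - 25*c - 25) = (c - 2)/(c^2 + 6*c + 5)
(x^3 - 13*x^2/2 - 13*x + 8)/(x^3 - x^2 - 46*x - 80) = (x - 1/2)/(x + 5)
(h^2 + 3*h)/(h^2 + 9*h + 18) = h/(h + 6)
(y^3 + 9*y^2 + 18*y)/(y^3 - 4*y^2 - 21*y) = (y + 6)/(y - 7)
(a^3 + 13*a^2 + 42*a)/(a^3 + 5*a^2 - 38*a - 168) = a*(a + 6)/(a^2 - 2*a - 24)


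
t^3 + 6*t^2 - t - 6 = (t - 1)*(t + 1)*(t + 6)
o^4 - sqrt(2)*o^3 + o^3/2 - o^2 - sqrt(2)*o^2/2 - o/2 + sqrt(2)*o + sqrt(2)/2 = (o - 1)*(o + 1/2)*(o + 1)*(o - sqrt(2))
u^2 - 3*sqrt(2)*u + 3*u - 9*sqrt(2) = (u + 3)*(u - 3*sqrt(2))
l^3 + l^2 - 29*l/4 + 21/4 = (l - 3/2)*(l - 1)*(l + 7/2)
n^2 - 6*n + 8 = (n - 4)*(n - 2)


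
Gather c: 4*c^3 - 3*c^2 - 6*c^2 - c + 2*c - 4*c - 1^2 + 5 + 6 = 4*c^3 - 9*c^2 - 3*c + 10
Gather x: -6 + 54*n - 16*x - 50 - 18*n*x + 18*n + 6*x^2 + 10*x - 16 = 72*n + 6*x^2 + x*(-18*n - 6) - 72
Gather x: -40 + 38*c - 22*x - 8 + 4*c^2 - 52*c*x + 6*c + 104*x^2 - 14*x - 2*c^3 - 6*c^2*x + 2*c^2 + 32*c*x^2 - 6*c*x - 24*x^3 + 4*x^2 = -2*c^3 + 6*c^2 + 44*c - 24*x^3 + x^2*(32*c + 108) + x*(-6*c^2 - 58*c - 36) - 48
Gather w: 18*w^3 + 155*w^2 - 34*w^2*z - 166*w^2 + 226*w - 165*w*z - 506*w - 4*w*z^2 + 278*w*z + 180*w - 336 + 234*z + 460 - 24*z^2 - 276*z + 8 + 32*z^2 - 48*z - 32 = 18*w^3 + w^2*(-34*z - 11) + w*(-4*z^2 + 113*z - 100) + 8*z^2 - 90*z + 100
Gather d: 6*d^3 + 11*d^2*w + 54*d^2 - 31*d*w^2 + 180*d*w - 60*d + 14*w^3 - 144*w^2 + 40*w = 6*d^3 + d^2*(11*w + 54) + d*(-31*w^2 + 180*w - 60) + 14*w^3 - 144*w^2 + 40*w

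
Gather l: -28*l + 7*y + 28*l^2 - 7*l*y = 28*l^2 + l*(-7*y - 28) + 7*y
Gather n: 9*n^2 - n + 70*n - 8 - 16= 9*n^2 + 69*n - 24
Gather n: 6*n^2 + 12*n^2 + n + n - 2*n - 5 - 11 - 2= 18*n^2 - 18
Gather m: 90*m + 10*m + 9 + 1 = 100*m + 10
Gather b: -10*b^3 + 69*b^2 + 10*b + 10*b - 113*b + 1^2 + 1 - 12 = -10*b^3 + 69*b^2 - 93*b - 10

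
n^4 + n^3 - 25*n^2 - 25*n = n*(n - 5)*(n + 1)*(n + 5)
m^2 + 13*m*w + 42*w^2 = (m + 6*w)*(m + 7*w)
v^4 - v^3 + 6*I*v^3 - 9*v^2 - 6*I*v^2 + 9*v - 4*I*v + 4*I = (v - 1)*(v + I)^2*(v + 4*I)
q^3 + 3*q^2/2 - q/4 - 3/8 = (q - 1/2)*(q + 1/2)*(q + 3/2)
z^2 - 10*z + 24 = (z - 6)*(z - 4)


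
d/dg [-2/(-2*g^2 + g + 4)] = 2*(1 - 4*g)/(-2*g^2 + g + 4)^2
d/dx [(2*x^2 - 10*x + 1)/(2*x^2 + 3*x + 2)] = (26*x^2 + 4*x - 23)/(4*x^4 + 12*x^3 + 17*x^2 + 12*x + 4)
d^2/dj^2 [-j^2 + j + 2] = -2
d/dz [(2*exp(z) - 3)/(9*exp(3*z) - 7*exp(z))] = 3*(-12*exp(3*z) + 27*exp(2*z) - 7)*exp(-z)/(81*exp(4*z) - 126*exp(2*z) + 49)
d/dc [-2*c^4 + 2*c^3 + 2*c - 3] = -8*c^3 + 6*c^2 + 2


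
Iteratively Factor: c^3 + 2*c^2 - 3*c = (c)*(c^2 + 2*c - 3) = c*(c + 3)*(c - 1)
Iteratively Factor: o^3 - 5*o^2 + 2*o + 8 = (o - 4)*(o^2 - o - 2) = (o - 4)*(o - 2)*(o + 1)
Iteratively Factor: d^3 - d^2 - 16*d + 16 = (d + 4)*(d^2 - 5*d + 4) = (d - 4)*(d + 4)*(d - 1)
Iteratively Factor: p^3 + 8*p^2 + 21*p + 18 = (p + 3)*(p^2 + 5*p + 6) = (p + 3)^2*(p + 2)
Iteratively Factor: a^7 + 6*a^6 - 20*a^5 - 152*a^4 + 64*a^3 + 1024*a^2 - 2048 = (a - 4)*(a^6 + 10*a^5 + 20*a^4 - 72*a^3 - 224*a^2 + 128*a + 512) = (a - 4)*(a - 2)*(a^5 + 12*a^4 + 44*a^3 + 16*a^2 - 192*a - 256) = (a - 4)*(a - 2)^2*(a^4 + 14*a^3 + 72*a^2 + 160*a + 128) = (a - 4)*(a - 2)^2*(a + 4)*(a^3 + 10*a^2 + 32*a + 32) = (a - 4)*(a - 2)^2*(a + 2)*(a + 4)*(a^2 + 8*a + 16) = (a - 4)*(a - 2)^2*(a + 2)*(a + 4)^2*(a + 4)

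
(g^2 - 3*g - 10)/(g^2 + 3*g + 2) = (g - 5)/(g + 1)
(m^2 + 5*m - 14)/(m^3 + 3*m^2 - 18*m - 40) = (m^2 + 5*m - 14)/(m^3 + 3*m^2 - 18*m - 40)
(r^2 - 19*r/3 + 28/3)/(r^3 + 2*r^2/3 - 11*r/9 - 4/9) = 3*(3*r^2 - 19*r + 28)/(9*r^3 + 6*r^2 - 11*r - 4)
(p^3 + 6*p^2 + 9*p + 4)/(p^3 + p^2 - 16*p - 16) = (p + 1)/(p - 4)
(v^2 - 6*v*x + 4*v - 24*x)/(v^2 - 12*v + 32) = (v^2 - 6*v*x + 4*v - 24*x)/(v^2 - 12*v + 32)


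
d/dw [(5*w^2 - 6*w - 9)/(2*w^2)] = 3*(w + 3)/w^3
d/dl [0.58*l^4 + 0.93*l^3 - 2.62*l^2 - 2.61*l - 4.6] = 2.32*l^3 + 2.79*l^2 - 5.24*l - 2.61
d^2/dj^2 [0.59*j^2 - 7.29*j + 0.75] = 1.18000000000000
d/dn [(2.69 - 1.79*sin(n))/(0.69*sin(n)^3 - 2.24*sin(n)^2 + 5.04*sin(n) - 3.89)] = (2.4702*sin(n)^3 - 9.5779*sin(n)^2 + 12.0512*sin(n) - 6.5945)*cos(n)/(0.4761*sin(n)^6 - 3.0912*sin(n)^5 + 11.9728*sin(n)^4 - 27.9474*sin(n)^3 + 42.8288*sin(n)^2 - 39.2112*sin(n) + 15.1321)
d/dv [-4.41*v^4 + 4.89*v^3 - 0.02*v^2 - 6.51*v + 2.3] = -17.64*v^3 + 14.67*v^2 - 0.04*v - 6.51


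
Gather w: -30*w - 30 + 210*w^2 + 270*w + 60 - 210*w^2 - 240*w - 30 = 0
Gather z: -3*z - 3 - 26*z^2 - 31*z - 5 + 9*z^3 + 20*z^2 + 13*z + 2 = 9*z^3 - 6*z^2 - 21*z - 6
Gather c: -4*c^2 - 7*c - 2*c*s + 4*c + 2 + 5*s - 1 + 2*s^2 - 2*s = -4*c^2 + c*(-2*s - 3) + 2*s^2 + 3*s + 1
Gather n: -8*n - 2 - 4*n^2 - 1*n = -4*n^2 - 9*n - 2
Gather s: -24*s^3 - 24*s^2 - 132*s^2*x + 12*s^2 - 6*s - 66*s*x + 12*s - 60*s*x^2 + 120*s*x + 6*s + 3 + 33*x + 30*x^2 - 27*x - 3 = -24*s^3 + s^2*(-132*x - 12) + s*(-60*x^2 + 54*x + 12) + 30*x^2 + 6*x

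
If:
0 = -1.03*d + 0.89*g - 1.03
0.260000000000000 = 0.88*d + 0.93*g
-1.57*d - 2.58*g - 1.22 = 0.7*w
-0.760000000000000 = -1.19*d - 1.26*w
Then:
No Solution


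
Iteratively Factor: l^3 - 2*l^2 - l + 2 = (l + 1)*(l^2 - 3*l + 2) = (l - 1)*(l + 1)*(l - 2)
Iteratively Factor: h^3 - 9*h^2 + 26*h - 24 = (h - 3)*(h^2 - 6*h + 8) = (h - 3)*(h - 2)*(h - 4)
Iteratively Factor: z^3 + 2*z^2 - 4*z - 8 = (z - 2)*(z^2 + 4*z + 4) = (z - 2)*(z + 2)*(z + 2)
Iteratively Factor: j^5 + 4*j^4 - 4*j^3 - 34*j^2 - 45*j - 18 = (j - 3)*(j^4 + 7*j^3 + 17*j^2 + 17*j + 6) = (j - 3)*(j + 2)*(j^3 + 5*j^2 + 7*j + 3) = (j - 3)*(j + 1)*(j + 2)*(j^2 + 4*j + 3) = (j - 3)*(j + 1)^2*(j + 2)*(j + 3)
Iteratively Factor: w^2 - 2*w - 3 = (w - 3)*(w + 1)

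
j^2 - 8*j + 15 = (j - 5)*(j - 3)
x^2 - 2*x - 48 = (x - 8)*(x + 6)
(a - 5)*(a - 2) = a^2 - 7*a + 10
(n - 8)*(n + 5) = n^2 - 3*n - 40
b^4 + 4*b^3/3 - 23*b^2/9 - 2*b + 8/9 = (b - 4/3)*(b - 1/3)*(b + 1)*(b + 2)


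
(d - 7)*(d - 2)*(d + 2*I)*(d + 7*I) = d^4 - 9*d^3 + 9*I*d^3 - 81*I*d^2 + 126*d + 126*I*d - 196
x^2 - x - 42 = (x - 7)*(x + 6)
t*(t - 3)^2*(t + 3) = t^4 - 3*t^3 - 9*t^2 + 27*t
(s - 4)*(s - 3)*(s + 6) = s^3 - s^2 - 30*s + 72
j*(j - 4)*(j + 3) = j^3 - j^2 - 12*j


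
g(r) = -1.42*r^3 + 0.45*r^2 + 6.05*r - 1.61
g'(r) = -4.26*r^2 + 0.9*r + 6.05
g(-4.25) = 89.81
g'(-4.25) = -74.72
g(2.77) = -11.58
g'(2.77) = -24.14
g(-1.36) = -5.43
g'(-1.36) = -3.05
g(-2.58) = 10.16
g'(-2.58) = -24.63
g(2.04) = 0.55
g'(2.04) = -9.84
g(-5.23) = 182.20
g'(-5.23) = -115.18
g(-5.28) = 188.01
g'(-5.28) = -117.46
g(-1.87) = -2.06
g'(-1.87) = -10.53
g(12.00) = -2317.97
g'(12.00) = -596.59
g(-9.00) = 1015.57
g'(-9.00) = -347.11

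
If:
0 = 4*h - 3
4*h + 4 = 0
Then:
No Solution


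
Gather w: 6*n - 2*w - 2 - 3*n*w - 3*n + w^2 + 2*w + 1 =-3*n*w + 3*n + w^2 - 1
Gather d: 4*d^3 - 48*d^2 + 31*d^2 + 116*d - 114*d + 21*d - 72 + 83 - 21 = 4*d^3 - 17*d^2 + 23*d - 10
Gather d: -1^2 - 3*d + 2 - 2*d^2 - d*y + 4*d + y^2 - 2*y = -2*d^2 + d*(1 - y) + y^2 - 2*y + 1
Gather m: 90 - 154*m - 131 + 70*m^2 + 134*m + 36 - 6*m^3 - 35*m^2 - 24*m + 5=-6*m^3 + 35*m^2 - 44*m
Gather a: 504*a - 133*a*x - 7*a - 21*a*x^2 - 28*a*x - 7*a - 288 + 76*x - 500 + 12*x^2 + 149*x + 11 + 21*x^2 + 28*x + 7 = a*(-21*x^2 - 161*x + 490) + 33*x^2 + 253*x - 770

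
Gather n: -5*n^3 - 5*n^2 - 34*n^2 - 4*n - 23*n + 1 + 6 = -5*n^3 - 39*n^2 - 27*n + 7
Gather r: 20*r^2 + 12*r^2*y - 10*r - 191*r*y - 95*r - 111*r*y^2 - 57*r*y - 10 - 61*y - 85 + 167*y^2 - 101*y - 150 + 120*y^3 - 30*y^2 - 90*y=r^2*(12*y + 20) + r*(-111*y^2 - 248*y - 105) + 120*y^3 + 137*y^2 - 252*y - 245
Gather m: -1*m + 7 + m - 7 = 0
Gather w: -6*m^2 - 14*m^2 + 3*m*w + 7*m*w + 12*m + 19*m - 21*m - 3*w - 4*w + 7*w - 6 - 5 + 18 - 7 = -20*m^2 + 10*m*w + 10*m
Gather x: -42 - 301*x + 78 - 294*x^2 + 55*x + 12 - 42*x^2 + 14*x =-336*x^2 - 232*x + 48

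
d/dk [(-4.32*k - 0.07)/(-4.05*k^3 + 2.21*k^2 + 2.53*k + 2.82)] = (-34.992*k^3 + 8.6967*k^2 + 0.3094*k - 12.0053)/(16.4025*k^6 - 17.901*k^5 - 15.6089*k^4 - 11.6594*k^3 + 18.8653*k^2 + 14.2692*k + 7.9524)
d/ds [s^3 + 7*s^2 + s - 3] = 3*s^2 + 14*s + 1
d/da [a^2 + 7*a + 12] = 2*a + 7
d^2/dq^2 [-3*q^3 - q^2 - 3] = -18*q - 2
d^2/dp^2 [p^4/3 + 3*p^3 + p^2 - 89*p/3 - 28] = 4*p^2 + 18*p + 2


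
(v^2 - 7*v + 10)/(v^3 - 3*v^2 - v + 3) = (v^2 - 7*v + 10)/(v^3 - 3*v^2 - v + 3)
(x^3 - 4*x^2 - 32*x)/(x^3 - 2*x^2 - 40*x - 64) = x/(x + 2)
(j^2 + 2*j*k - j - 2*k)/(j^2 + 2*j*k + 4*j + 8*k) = (j - 1)/(j + 4)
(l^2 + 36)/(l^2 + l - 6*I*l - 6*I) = (l + 6*I)/(l + 1)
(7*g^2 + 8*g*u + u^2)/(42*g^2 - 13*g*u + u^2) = (7*g^2 + 8*g*u + u^2)/(42*g^2 - 13*g*u + u^2)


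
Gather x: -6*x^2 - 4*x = -6*x^2 - 4*x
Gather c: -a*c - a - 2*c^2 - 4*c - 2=-a - 2*c^2 + c*(-a - 4) - 2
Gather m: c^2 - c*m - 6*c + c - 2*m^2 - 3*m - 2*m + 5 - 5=c^2 - 5*c - 2*m^2 + m*(-c - 5)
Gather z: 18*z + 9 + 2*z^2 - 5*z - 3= 2*z^2 + 13*z + 6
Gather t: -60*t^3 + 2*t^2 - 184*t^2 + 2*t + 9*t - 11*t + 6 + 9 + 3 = -60*t^3 - 182*t^2 + 18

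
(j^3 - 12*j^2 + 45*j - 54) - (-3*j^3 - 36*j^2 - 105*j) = 4*j^3 + 24*j^2 + 150*j - 54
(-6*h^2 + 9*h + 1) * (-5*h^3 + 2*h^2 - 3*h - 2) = 30*h^5 - 57*h^4 + 31*h^3 - 13*h^2 - 21*h - 2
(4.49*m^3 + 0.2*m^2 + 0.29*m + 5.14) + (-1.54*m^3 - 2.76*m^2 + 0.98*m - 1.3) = 2.95*m^3 - 2.56*m^2 + 1.27*m + 3.84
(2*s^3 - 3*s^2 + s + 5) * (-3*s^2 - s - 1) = -6*s^5 + 7*s^4 - 2*s^3 - 13*s^2 - 6*s - 5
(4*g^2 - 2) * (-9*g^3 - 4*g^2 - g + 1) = -36*g^5 - 16*g^4 + 14*g^3 + 12*g^2 + 2*g - 2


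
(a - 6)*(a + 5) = a^2 - a - 30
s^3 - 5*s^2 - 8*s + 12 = (s - 6)*(s - 1)*(s + 2)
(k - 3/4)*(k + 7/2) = k^2 + 11*k/4 - 21/8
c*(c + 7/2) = c^2 + 7*c/2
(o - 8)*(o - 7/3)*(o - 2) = o^3 - 37*o^2/3 + 118*o/3 - 112/3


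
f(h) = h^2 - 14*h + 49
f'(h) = 2*h - 14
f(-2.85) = 97.02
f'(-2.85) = -19.70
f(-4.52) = 132.71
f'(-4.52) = -23.04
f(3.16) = 14.75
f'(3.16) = -7.68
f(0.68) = 39.94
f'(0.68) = -12.64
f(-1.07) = 65.12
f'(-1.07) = -16.14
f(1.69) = 28.20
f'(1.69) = -10.62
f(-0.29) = 53.14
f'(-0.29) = -14.58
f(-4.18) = 124.99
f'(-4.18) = -22.36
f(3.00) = 16.00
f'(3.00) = -8.00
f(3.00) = 16.00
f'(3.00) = -8.00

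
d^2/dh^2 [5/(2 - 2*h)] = -5/(h - 1)^3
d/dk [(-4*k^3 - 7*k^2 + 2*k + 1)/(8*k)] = -k - 7/8 - 1/(8*k^2)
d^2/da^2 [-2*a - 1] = 0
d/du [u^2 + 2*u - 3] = 2*u + 2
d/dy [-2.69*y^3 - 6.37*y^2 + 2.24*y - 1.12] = -8.07*y^2 - 12.74*y + 2.24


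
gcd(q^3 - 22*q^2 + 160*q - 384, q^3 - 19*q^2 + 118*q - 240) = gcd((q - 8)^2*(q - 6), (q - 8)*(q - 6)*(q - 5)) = q^2 - 14*q + 48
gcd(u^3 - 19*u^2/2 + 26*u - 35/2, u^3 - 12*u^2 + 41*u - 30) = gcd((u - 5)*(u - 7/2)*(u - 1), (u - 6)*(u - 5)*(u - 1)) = u^2 - 6*u + 5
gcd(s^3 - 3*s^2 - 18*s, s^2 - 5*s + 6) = 1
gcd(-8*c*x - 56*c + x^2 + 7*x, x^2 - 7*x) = 1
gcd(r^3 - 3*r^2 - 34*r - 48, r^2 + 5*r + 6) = r^2 + 5*r + 6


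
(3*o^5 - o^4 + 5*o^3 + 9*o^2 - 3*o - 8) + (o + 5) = 3*o^5 - o^4 + 5*o^3 + 9*o^2 - 2*o - 3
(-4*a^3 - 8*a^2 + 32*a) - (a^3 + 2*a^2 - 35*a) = -5*a^3 - 10*a^2 + 67*a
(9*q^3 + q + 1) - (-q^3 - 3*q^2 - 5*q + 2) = 10*q^3 + 3*q^2 + 6*q - 1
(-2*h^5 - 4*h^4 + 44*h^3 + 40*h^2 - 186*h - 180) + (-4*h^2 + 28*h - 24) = -2*h^5 - 4*h^4 + 44*h^3 + 36*h^2 - 158*h - 204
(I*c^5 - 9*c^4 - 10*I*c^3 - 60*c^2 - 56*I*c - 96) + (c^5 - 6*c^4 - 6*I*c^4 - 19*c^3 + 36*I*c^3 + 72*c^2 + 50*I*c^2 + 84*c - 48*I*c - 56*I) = c^5 + I*c^5 - 15*c^4 - 6*I*c^4 - 19*c^3 + 26*I*c^3 + 12*c^2 + 50*I*c^2 + 84*c - 104*I*c - 96 - 56*I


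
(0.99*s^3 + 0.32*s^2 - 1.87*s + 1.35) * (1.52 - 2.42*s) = -2.3958*s^4 + 0.7304*s^3 + 5.0118*s^2 - 6.1094*s + 2.052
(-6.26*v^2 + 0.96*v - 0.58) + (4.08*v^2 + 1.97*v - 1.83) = -2.18*v^2 + 2.93*v - 2.41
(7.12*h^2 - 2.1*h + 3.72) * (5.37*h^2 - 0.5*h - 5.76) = 38.2344*h^4 - 14.837*h^3 - 19.9848*h^2 + 10.236*h - 21.4272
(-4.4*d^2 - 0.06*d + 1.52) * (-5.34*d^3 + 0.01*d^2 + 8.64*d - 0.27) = 23.496*d^5 + 0.2764*d^4 - 46.1334*d^3 + 0.6848*d^2 + 13.149*d - 0.4104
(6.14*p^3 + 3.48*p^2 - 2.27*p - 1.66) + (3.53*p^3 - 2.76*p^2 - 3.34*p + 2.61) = 9.67*p^3 + 0.72*p^2 - 5.61*p + 0.95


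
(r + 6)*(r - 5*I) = r^2 + 6*r - 5*I*r - 30*I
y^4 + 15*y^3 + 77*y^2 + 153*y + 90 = (y + 1)*(y + 3)*(y + 5)*(y + 6)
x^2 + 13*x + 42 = (x + 6)*(x + 7)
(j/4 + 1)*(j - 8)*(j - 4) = j^3/4 - 2*j^2 - 4*j + 32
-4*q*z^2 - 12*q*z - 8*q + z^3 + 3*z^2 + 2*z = (-4*q + z)*(z + 1)*(z + 2)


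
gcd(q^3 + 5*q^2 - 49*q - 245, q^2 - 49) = q^2 - 49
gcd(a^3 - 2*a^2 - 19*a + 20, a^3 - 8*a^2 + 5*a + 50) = a - 5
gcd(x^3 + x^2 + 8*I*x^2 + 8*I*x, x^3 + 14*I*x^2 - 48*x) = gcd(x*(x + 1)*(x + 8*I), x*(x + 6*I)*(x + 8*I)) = x^2 + 8*I*x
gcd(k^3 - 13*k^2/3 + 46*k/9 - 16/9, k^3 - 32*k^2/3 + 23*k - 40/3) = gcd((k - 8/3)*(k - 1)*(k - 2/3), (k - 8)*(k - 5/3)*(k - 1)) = k - 1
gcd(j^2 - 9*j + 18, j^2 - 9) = j - 3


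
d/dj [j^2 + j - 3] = 2*j + 1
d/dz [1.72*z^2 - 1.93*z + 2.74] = 3.44*z - 1.93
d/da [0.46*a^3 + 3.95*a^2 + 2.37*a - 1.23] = 1.38*a^2 + 7.9*a + 2.37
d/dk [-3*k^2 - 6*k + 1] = -6*k - 6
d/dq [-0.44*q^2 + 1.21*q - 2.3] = 1.21 - 0.88*q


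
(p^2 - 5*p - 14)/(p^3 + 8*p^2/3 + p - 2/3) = 3*(p - 7)/(3*p^2 + 2*p - 1)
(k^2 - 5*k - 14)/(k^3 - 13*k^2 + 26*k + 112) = 1/(k - 8)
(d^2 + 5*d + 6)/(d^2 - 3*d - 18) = (d + 2)/(d - 6)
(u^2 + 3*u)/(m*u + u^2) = (u + 3)/(m + u)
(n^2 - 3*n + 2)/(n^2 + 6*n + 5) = (n^2 - 3*n + 2)/(n^2 + 6*n + 5)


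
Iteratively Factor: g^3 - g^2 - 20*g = (g + 4)*(g^2 - 5*g) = (g - 5)*(g + 4)*(g)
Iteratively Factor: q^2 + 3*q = (q)*(q + 3)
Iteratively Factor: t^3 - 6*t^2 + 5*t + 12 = (t - 4)*(t^2 - 2*t - 3) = (t - 4)*(t + 1)*(t - 3)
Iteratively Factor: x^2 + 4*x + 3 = (x + 3)*(x + 1)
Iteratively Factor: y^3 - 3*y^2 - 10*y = (y)*(y^2 - 3*y - 10) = y*(y - 5)*(y + 2)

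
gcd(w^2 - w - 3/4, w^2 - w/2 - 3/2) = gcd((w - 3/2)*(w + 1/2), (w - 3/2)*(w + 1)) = w - 3/2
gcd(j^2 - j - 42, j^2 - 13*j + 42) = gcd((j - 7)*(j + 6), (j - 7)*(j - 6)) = j - 7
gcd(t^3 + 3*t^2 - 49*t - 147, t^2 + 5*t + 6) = t + 3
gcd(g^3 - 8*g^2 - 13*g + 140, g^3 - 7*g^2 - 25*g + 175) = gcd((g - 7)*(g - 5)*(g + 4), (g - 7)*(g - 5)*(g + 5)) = g^2 - 12*g + 35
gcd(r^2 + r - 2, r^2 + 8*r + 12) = r + 2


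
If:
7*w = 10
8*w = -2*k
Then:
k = -40/7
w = 10/7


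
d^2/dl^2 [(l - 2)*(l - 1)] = 2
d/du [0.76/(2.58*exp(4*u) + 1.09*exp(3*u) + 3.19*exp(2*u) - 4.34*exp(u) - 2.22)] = (-7.8432*exp(3*u) - 2.4852*exp(2*u) - 4.8488*exp(u) + 3.2984)*exp(u)/(2.58*exp(4*u) + 1.09*exp(3*u) + 3.19*exp(2*u) - 4.34*exp(u) - 2.22)^2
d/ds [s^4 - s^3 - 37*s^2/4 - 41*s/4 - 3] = 4*s^3 - 3*s^2 - 37*s/2 - 41/4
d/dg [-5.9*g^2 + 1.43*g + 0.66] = 1.43 - 11.8*g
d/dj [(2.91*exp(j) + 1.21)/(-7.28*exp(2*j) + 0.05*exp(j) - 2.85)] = (21.1848*exp(2*j) + 17.6176*exp(j) - 8.354)*exp(j)/(52.9984*exp(4*j) - 0.728*exp(3*j) + 41.4985*exp(2*j) - 0.285*exp(j) + 8.1225)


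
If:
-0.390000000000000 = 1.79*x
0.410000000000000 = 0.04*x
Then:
No Solution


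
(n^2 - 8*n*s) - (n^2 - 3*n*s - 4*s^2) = -5*n*s + 4*s^2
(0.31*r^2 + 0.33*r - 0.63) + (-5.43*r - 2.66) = 0.31*r^2 - 5.1*r - 3.29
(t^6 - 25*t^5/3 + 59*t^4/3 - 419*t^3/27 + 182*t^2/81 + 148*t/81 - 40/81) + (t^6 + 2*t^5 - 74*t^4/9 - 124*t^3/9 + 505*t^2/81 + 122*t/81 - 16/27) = 2*t^6 - 19*t^5/3 + 103*t^4/9 - 791*t^3/27 + 229*t^2/27 + 10*t/3 - 88/81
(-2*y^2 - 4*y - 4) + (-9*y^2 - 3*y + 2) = -11*y^2 - 7*y - 2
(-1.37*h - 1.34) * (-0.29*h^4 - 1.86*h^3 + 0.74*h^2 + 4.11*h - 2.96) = 0.3973*h^5 + 2.9368*h^4 + 1.4786*h^3 - 6.6223*h^2 - 1.4522*h + 3.9664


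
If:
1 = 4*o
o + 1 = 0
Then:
No Solution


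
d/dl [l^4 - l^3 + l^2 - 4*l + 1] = 4*l^3 - 3*l^2 + 2*l - 4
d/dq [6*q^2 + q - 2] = 12*q + 1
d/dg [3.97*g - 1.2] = 3.97000000000000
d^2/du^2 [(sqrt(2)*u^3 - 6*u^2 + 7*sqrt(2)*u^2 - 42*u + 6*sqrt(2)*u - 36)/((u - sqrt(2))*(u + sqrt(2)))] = 4*(-21*u^3 + 4*sqrt(2)*u^3 - 72*u^2 + 21*sqrt(2)*u^2 - 126*u + 24*sqrt(2)*u - 48 + 14*sqrt(2))/(u^6 - 6*u^4 + 12*u^2 - 8)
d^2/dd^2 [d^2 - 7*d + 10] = 2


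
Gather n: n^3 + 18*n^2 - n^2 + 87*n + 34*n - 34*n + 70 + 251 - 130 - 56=n^3 + 17*n^2 + 87*n + 135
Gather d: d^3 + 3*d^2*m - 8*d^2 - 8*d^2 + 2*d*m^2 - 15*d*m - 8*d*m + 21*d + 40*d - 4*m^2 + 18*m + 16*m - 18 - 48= d^3 + d^2*(3*m - 16) + d*(2*m^2 - 23*m + 61) - 4*m^2 + 34*m - 66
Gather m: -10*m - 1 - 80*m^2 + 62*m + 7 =-80*m^2 + 52*m + 6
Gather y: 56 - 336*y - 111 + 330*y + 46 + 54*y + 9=48*y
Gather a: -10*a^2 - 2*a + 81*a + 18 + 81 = -10*a^2 + 79*a + 99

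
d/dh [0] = 0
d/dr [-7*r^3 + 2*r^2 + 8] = r*(4 - 21*r)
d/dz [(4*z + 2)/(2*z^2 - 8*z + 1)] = 4*(-2*z^2 - 2*z + 5)/(4*z^4 - 32*z^3 + 68*z^2 - 16*z + 1)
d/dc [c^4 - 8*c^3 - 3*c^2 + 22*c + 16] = 4*c^3 - 24*c^2 - 6*c + 22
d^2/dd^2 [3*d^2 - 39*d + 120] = 6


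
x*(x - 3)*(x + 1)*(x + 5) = x^4 + 3*x^3 - 13*x^2 - 15*x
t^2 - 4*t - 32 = (t - 8)*(t + 4)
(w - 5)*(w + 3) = w^2 - 2*w - 15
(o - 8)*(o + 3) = o^2 - 5*o - 24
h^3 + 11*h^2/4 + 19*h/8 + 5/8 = (h + 1/2)*(h + 1)*(h + 5/4)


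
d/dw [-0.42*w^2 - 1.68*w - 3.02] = -0.84*w - 1.68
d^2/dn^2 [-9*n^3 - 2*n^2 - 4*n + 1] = -54*n - 4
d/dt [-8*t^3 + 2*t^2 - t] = -24*t^2 + 4*t - 1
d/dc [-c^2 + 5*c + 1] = 5 - 2*c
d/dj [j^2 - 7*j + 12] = 2*j - 7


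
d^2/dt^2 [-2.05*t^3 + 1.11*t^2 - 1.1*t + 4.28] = 2.22 - 12.3*t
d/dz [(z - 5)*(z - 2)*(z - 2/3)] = 3*z^2 - 46*z/3 + 44/3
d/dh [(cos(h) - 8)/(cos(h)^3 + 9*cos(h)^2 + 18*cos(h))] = (-285*cos(h) - 15*cos(2*h) + cos(3*h) - 303)*sin(h)/(2*(cos(h) + 3)^2*(cos(h) + 6)^2*cos(h)^2)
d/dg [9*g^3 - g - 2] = 27*g^2 - 1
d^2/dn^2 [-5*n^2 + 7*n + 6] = -10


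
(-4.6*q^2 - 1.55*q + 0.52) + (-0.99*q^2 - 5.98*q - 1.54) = -5.59*q^2 - 7.53*q - 1.02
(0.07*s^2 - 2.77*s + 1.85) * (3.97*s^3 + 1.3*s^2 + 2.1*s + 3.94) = 0.2779*s^5 - 10.9059*s^4 + 3.8905*s^3 - 3.1362*s^2 - 7.0288*s + 7.289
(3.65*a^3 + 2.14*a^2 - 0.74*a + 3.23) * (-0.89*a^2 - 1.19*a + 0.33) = -3.2485*a^5 - 6.2481*a^4 - 0.6835*a^3 - 1.2879*a^2 - 4.0879*a + 1.0659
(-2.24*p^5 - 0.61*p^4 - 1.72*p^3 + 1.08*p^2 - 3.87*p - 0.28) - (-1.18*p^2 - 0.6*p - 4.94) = -2.24*p^5 - 0.61*p^4 - 1.72*p^3 + 2.26*p^2 - 3.27*p + 4.66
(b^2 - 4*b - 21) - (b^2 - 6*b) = 2*b - 21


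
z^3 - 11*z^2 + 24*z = z*(z - 8)*(z - 3)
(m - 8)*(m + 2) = m^2 - 6*m - 16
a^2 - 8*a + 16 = (a - 4)^2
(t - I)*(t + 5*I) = t^2 + 4*I*t + 5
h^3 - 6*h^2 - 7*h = h*(h - 7)*(h + 1)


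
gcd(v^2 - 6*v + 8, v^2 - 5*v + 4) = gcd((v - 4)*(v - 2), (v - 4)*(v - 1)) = v - 4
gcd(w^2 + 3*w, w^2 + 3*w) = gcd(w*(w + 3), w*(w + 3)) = w^2 + 3*w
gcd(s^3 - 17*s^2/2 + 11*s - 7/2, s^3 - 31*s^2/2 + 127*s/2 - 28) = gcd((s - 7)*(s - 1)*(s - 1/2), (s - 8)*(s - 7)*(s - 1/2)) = s^2 - 15*s/2 + 7/2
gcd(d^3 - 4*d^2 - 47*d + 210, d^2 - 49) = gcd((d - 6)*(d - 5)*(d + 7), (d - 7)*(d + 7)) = d + 7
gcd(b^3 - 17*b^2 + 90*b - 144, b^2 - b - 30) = b - 6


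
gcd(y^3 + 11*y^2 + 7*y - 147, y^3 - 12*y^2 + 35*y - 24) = y - 3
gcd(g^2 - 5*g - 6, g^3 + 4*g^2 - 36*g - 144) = g - 6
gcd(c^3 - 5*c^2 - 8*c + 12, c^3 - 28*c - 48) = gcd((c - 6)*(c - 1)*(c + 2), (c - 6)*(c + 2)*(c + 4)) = c^2 - 4*c - 12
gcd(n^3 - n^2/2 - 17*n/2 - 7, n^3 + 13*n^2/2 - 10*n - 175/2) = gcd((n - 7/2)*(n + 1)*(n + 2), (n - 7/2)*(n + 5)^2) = n - 7/2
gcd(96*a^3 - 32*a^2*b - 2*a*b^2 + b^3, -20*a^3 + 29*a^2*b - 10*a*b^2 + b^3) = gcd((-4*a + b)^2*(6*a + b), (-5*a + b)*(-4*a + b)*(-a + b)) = 4*a - b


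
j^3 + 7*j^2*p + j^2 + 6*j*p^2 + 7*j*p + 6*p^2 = (j + 1)*(j + p)*(j + 6*p)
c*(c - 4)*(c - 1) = c^3 - 5*c^2 + 4*c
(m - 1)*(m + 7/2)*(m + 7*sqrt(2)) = m^3 + 5*m^2/2 + 7*sqrt(2)*m^2 - 7*m/2 + 35*sqrt(2)*m/2 - 49*sqrt(2)/2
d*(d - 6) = d^2 - 6*d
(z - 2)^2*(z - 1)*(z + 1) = z^4 - 4*z^3 + 3*z^2 + 4*z - 4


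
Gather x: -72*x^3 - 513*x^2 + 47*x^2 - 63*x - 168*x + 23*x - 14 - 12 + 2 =-72*x^3 - 466*x^2 - 208*x - 24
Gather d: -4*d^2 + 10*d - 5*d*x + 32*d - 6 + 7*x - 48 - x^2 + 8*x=-4*d^2 + d*(42 - 5*x) - x^2 + 15*x - 54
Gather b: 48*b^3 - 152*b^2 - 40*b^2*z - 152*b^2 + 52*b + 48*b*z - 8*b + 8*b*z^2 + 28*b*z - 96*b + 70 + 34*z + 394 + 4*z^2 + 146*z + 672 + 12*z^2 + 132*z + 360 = 48*b^3 + b^2*(-40*z - 304) + b*(8*z^2 + 76*z - 52) + 16*z^2 + 312*z + 1496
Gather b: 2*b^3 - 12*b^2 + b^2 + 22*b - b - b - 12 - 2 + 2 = 2*b^3 - 11*b^2 + 20*b - 12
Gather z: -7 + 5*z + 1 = 5*z - 6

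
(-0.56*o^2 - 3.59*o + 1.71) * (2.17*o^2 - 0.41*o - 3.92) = -1.2152*o^4 - 7.5607*o^3 + 7.3778*o^2 + 13.3717*o - 6.7032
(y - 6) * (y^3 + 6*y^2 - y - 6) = y^4 - 37*y^2 + 36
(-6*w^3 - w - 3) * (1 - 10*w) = 60*w^4 - 6*w^3 + 10*w^2 + 29*w - 3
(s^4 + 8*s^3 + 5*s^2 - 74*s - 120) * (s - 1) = s^5 + 7*s^4 - 3*s^3 - 79*s^2 - 46*s + 120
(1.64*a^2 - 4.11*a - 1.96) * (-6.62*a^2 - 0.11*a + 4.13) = -10.8568*a^4 + 27.0278*a^3 + 20.2005*a^2 - 16.7587*a - 8.0948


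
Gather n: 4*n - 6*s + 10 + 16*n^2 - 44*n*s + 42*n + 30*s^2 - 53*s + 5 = 16*n^2 + n*(46 - 44*s) + 30*s^2 - 59*s + 15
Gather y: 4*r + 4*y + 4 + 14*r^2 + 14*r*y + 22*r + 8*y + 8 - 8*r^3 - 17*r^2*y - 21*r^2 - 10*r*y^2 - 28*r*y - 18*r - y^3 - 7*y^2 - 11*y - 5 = -8*r^3 - 7*r^2 + 8*r - y^3 + y^2*(-10*r - 7) + y*(-17*r^2 - 14*r + 1) + 7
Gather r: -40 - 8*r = -8*r - 40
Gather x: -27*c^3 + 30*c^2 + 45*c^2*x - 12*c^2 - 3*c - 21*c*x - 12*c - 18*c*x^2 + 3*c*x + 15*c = -27*c^3 + 18*c^2 - 18*c*x^2 + x*(45*c^2 - 18*c)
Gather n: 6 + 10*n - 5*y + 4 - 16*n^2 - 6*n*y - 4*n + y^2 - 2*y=-16*n^2 + n*(6 - 6*y) + y^2 - 7*y + 10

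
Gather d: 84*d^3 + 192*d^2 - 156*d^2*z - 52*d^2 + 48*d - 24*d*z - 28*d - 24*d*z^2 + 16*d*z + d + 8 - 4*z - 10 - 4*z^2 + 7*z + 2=84*d^3 + d^2*(140 - 156*z) + d*(-24*z^2 - 8*z + 21) - 4*z^2 + 3*z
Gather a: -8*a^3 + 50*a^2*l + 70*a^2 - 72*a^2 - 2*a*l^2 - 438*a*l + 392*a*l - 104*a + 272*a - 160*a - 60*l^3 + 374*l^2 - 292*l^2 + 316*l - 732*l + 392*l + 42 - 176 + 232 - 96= -8*a^3 + a^2*(50*l - 2) + a*(-2*l^2 - 46*l + 8) - 60*l^3 + 82*l^2 - 24*l + 2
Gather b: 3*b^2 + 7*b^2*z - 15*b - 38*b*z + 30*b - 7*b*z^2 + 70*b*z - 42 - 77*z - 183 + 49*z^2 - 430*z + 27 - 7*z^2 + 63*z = b^2*(7*z + 3) + b*(-7*z^2 + 32*z + 15) + 42*z^2 - 444*z - 198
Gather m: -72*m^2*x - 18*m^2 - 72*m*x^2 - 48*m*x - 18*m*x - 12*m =m^2*(-72*x - 18) + m*(-72*x^2 - 66*x - 12)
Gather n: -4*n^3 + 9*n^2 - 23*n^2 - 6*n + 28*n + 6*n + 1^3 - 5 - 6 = -4*n^3 - 14*n^2 + 28*n - 10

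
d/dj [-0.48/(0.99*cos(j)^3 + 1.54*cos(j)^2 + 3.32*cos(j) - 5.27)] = (1.4256*sin(j)^2 - 1.4784*cos(j) - 3.0192)*sin(j)/(0.99*cos(j)^3 + 1.54*cos(j)^2 + 3.32*cos(j) - 5.27)^2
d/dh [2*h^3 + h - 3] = 6*h^2 + 1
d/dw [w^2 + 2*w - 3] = 2*w + 2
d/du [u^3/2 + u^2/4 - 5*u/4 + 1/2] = 3*u^2/2 + u/2 - 5/4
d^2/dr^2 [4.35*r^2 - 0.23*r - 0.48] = 8.70000000000000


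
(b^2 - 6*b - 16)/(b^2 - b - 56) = (b + 2)/(b + 7)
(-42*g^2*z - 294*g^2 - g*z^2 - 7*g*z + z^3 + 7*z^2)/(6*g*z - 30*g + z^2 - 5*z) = (-7*g*z - 49*g + z^2 + 7*z)/(z - 5)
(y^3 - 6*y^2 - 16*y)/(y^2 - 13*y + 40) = y*(y + 2)/(y - 5)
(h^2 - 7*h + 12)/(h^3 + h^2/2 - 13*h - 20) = 2*(h - 3)/(2*h^2 + 9*h + 10)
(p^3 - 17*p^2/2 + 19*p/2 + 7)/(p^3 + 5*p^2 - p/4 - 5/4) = 2*(p^2 - 9*p + 14)/(2*p^2 + 9*p - 5)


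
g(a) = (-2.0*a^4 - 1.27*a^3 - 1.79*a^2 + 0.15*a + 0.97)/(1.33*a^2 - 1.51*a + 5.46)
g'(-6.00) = 15.15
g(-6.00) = -38.17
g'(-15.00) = 42.40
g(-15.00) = -297.43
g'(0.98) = -2.62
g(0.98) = -0.69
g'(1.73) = -6.72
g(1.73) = -4.19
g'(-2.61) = 4.78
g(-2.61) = -4.43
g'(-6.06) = 15.34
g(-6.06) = -39.09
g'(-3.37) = 7.08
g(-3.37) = -8.94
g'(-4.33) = 10.03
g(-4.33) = -17.14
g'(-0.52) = 0.35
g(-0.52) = 0.07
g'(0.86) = -2.04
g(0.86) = -0.41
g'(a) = (1.51 - 2.66*a)*(-2.0*a^4 - 1.27*a^3 - 1.79*a^2 + 0.15*a + 0.97)/(1.33*a^2 - 1.51*a + 5.46)^2 + (-8.0*a^3 - 3.81*a^2 - 3.58*a + 0.15)/(1.33*a^2 - 1.51*a + 5.46) = (-5.32*a^5 + 7.3709*a^4 - 39.8446*a^3 - 18.2992*a^2 - 22.127*a + 2.2837)/(1.7689*a^4 - 4.0166*a^3 + 16.8037*a^2 - 16.4892*a + 29.8116)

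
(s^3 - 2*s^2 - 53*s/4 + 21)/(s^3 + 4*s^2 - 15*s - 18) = (s^3 - 2*s^2 - 53*s/4 + 21)/(s^3 + 4*s^2 - 15*s - 18)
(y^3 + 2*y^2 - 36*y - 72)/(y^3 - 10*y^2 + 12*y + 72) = (y + 6)/(y - 6)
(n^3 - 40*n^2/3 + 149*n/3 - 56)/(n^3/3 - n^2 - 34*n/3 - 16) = (3*n^2 - 16*n + 21)/(n^2 + 5*n + 6)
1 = 1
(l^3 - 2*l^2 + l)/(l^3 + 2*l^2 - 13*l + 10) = l*(l - 1)/(l^2 + 3*l - 10)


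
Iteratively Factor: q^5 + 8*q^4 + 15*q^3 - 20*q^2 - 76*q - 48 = (q - 2)*(q^4 + 10*q^3 + 35*q^2 + 50*q + 24) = (q - 2)*(q + 1)*(q^3 + 9*q^2 + 26*q + 24) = (q - 2)*(q + 1)*(q + 3)*(q^2 + 6*q + 8) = (q - 2)*(q + 1)*(q + 2)*(q + 3)*(q + 4)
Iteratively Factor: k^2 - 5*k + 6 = (k - 2)*(k - 3)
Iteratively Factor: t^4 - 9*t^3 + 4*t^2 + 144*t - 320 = (t + 4)*(t^3 - 13*t^2 + 56*t - 80) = (t - 5)*(t + 4)*(t^2 - 8*t + 16) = (t - 5)*(t - 4)*(t + 4)*(t - 4)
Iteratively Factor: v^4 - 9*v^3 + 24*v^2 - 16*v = (v - 1)*(v^3 - 8*v^2 + 16*v) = (v - 4)*(v - 1)*(v^2 - 4*v) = v*(v - 4)*(v - 1)*(v - 4)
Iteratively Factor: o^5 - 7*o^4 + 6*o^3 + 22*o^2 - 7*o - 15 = (o - 5)*(o^4 - 2*o^3 - 4*o^2 + 2*o + 3) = (o - 5)*(o + 1)*(o^3 - 3*o^2 - o + 3) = (o - 5)*(o + 1)^2*(o^2 - 4*o + 3) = (o - 5)*(o - 1)*(o + 1)^2*(o - 3)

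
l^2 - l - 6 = (l - 3)*(l + 2)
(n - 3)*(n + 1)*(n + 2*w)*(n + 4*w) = n^4 + 6*n^3*w - 2*n^3 + 8*n^2*w^2 - 12*n^2*w - 3*n^2 - 16*n*w^2 - 18*n*w - 24*w^2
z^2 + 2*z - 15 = (z - 3)*(z + 5)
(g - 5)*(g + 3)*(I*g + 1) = I*g^3 + g^2 - 2*I*g^2 - 2*g - 15*I*g - 15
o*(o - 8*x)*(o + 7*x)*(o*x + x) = o^4*x - o^3*x^2 + o^3*x - 56*o^2*x^3 - o^2*x^2 - 56*o*x^3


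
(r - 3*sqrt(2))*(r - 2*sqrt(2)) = r^2 - 5*sqrt(2)*r + 12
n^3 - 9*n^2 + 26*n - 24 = (n - 4)*(n - 3)*(n - 2)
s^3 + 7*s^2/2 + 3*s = s*(s + 3/2)*(s + 2)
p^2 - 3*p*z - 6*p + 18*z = (p - 6)*(p - 3*z)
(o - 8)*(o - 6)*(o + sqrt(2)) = o^3 - 14*o^2 + sqrt(2)*o^2 - 14*sqrt(2)*o + 48*o + 48*sqrt(2)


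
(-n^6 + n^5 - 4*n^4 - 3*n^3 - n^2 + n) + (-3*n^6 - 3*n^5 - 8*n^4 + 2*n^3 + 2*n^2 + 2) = -4*n^6 - 2*n^5 - 12*n^4 - n^3 + n^2 + n + 2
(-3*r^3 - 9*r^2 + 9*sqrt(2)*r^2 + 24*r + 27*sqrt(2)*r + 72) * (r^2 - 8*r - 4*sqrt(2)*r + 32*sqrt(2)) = -3*r^5 + 15*r^4 + 21*sqrt(2)*r^4 - 105*sqrt(2)*r^3 + 24*r^3 - 600*sqrt(2)*r^2 + 240*r^2 + 480*sqrt(2)*r + 1152*r + 2304*sqrt(2)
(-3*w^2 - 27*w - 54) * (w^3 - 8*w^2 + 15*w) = -3*w^5 - 3*w^4 + 117*w^3 + 27*w^2 - 810*w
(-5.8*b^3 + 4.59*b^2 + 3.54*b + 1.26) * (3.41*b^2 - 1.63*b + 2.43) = -19.778*b^5 + 25.1059*b^4 - 9.5043*b^3 + 9.6801*b^2 + 6.5484*b + 3.0618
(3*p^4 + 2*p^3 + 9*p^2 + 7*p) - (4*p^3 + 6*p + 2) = 3*p^4 - 2*p^3 + 9*p^2 + p - 2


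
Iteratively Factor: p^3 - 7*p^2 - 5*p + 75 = (p - 5)*(p^2 - 2*p - 15) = (p - 5)^2*(p + 3)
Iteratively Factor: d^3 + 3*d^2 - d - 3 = (d - 1)*(d^2 + 4*d + 3) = (d - 1)*(d + 1)*(d + 3)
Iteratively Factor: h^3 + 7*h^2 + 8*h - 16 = (h + 4)*(h^2 + 3*h - 4) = (h - 1)*(h + 4)*(h + 4)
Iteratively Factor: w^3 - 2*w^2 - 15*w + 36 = (w + 4)*(w^2 - 6*w + 9) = (w - 3)*(w + 4)*(w - 3)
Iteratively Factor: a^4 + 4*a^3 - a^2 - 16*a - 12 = (a + 1)*(a^3 + 3*a^2 - 4*a - 12) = (a + 1)*(a + 3)*(a^2 - 4) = (a + 1)*(a + 2)*(a + 3)*(a - 2)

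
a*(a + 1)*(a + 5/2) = a^3 + 7*a^2/2 + 5*a/2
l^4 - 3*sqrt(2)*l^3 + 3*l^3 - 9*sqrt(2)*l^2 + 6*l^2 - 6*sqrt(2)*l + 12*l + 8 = (l + 1)*(l + 2)*(l - 2*sqrt(2))*(l - sqrt(2))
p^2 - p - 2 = (p - 2)*(p + 1)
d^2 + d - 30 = (d - 5)*(d + 6)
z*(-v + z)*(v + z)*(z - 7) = -v^2*z^2 + 7*v^2*z + z^4 - 7*z^3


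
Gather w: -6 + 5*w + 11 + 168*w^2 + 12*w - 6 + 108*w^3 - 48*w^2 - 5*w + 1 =108*w^3 + 120*w^2 + 12*w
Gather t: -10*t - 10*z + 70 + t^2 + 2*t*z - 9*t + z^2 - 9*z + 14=t^2 + t*(2*z - 19) + z^2 - 19*z + 84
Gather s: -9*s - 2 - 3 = -9*s - 5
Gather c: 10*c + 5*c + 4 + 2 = 15*c + 6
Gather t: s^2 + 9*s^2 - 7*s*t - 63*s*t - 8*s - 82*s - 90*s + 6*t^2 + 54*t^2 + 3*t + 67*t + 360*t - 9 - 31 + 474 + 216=10*s^2 - 180*s + 60*t^2 + t*(430 - 70*s) + 650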